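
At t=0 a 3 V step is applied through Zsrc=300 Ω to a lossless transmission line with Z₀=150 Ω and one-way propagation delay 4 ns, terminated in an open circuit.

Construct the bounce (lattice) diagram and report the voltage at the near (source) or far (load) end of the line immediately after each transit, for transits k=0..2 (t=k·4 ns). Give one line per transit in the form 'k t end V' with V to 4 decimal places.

Γ_L=1.000000, Γ_S=0.333333; launch V₁=3·150/450=1.000000
k=0 src: V=1.0000
k=1 load: inc=1.000000, refl=1.000000·1.000000=1.0000; V=0.000000+1.000000+1.000000=2.0000
k=2 src: inc=1.000000, refl=1.000000·0.333333=0.3333; V=1.000000+1.000000+0.333333=2.3333

0 0 source 1.0000
1 4 load 2.0000
2 8 source 2.3333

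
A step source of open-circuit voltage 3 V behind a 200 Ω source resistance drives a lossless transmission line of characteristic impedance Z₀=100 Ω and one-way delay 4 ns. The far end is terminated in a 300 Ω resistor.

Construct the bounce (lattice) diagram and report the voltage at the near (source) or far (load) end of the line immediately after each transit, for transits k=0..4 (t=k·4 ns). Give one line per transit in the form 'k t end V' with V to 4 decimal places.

Γ_L=0.500000, Γ_S=0.333333; launch V₁=3·100/300=1.000000
k=0 src: V=1.0000
k=1 load: inc=1.000000, refl=1.000000·0.500000=0.5000; V=0.000000+1.000000+0.500000=1.5000
k=2 src: inc=0.500000, refl=0.500000·0.333333=0.1667; V=1.000000+0.500000+0.166667=1.6667
k=3 load: inc=0.166667, refl=0.166667·0.500000=0.0833; V=1.500000+0.166667+0.083333=1.7500
k=4 src: inc=0.083333, refl=0.083333·0.333333=0.0278; V=1.666667+0.083333+0.027778=1.7778

0 0 source 1.0000
1 4 load 1.5000
2 8 source 1.6667
3 12 load 1.7500
4 16 source 1.7778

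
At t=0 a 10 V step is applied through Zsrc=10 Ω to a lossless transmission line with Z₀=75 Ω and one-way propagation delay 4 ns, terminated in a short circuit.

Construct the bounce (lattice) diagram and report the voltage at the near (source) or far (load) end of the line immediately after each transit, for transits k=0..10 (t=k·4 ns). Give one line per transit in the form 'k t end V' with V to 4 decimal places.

Γ_L=-1.000000, Γ_S=-0.764706; launch V₁=10·75/85=8.823529
k=0 src: V=8.8235
k=1 load: inc=8.823529, refl=8.823529·-1.000000=-8.8235; V=0.000000+8.823529+-8.823529=0.0000
k=2 src: inc=-8.823529, refl=-8.823529·-0.764706=6.7474; V=8.823529+-8.823529+6.747405=6.7474
k=3 load: inc=6.747405, refl=6.747405·-1.000000=-6.7474; V=0.000000+6.747405+-6.747405=0.0000
k=4 src: inc=-6.747405, refl=-6.747405·-0.764706=5.1598; V=6.747405+-6.747405+5.159780=5.1598
k=5 load: inc=5.159780, refl=5.159780·-1.000000=-5.1598; V=0.000000+5.159780+-5.159780=0.0000
k=6 src: inc=-5.159780, refl=-5.159780·-0.764706=3.9457; V=5.159780+-5.159780+3.945714=3.9457
k=7 load: inc=3.945714, refl=3.945714·-1.000000=-3.9457; V=0.000000+3.945714+-3.945714=0.0000
k=8 src: inc=-3.945714, refl=-3.945714·-0.764706=3.0173; V=3.945714+-3.945714+3.017311=3.0173
k=9 load: inc=3.017311, refl=3.017311·-1.000000=-3.0173; V=0.000000+3.017311+-3.017311=0.0000
k=10 src: inc=-3.017311, refl=-3.017311·-0.764706=2.3074; V=3.017311+-3.017311+2.307355=2.3074

0 0 source 8.8235
1 4 load 0.0000
2 8 source 6.7474
3 12 load 0.0000
4 16 source 5.1598
5 20 load 0.0000
6 24 source 3.9457
7 28 load 0.0000
8 32 source 3.0173
9 36 load 0.0000
10 40 source 2.3074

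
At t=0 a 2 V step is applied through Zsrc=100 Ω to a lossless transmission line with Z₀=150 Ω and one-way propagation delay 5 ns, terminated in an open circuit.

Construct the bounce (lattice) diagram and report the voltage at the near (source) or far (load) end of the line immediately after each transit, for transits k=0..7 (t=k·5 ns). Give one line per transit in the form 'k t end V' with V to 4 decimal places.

0 0 source 1.2000
1 5 load 2.4000
2 10 source 2.1600
3 15 load 1.9200
4 20 source 1.9680
5 25 load 2.0160
6 30 source 2.0064
7 35 load 1.9968

Γ_L=1.000000, Γ_S=-0.200000; launch V₁=2·150/250=1.200000
k=0 src: V=1.2000
k=1 load: inc=1.200000, refl=1.200000·1.000000=1.2000; V=0.000000+1.200000+1.200000=2.4000
k=2 src: inc=1.200000, refl=1.200000·-0.200000=-0.2400; V=1.200000+1.200000+-0.240000=2.1600
k=3 load: inc=-0.240000, refl=-0.240000·1.000000=-0.2400; V=2.400000+-0.240000+-0.240000=1.9200
k=4 src: inc=-0.240000, refl=-0.240000·-0.200000=0.0480; V=2.160000+-0.240000+0.048000=1.9680
k=5 load: inc=0.048000, refl=0.048000·1.000000=0.0480; V=1.920000+0.048000+0.048000=2.0160
k=6 src: inc=0.048000, refl=0.048000·-0.200000=-0.0096; V=1.968000+0.048000+-0.009600=2.0064
k=7 load: inc=-0.009600, refl=-0.009600·1.000000=-0.0096; V=2.016000+-0.009600+-0.009600=1.9968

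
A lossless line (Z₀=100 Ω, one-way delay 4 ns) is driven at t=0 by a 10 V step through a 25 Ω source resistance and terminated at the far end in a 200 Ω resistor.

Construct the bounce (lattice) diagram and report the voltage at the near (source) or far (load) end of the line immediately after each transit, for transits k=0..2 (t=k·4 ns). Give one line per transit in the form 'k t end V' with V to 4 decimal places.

Γ_L=0.333333, Γ_S=-0.600000; launch V₁=10·100/125=8.000000
k=0 src: V=8.0000
k=1 load: inc=8.000000, refl=8.000000·0.333333=2.6667; V=0.000000+8.000000+2.666667=10.6667
k=2 src: inc=2.666667, refl=2.666667·-0.600000=-1.6000; V=8.000000+2.666667+-1.600000=9.0667

0 0 source 8.0000
1 4 load 10.6667
2 8 source 9.0667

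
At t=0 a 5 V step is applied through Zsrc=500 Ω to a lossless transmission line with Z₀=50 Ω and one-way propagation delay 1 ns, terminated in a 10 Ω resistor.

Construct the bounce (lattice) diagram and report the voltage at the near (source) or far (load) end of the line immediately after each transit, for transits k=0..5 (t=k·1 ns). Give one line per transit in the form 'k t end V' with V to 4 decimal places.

Γ_L=-0.666667, Γ_S=0.818182; launch V₁=5·50/550=0.454545
k=0 src: V=0.4545
k=1 load: inc=0.454545, refl=0.454545·-0.666667=-0.3030; V=0.000000+0.454545+-0.303030=0.1515
k=2 src: inc=-0.303030, refl=-0.303030·0.818182=-0.2479; V=0.454545+-0.303030+-0.247934=-0.0964
k=3 load: inc=-0.247934, refl=-0.247934·-0.666667=0.1653; V=0.151515+-0.247934+0.165289=0.0689
k=4 src: inc=0.165289, refl=0.165289·0.818182=0.1352; V=-0.096419+0.165289+0.135237=0.2041
k=5 load: inc=0.135237, refl=0.135237·-0.666667=-0.0902; V=0.068871+0.135237+-0.090158=0.1139

0 0 source 0.4545
1 1 load 0.1515
2 2 source -0.0964
3 3 load 0.0689
4 4 source 0.2041
5 5 load 0.1139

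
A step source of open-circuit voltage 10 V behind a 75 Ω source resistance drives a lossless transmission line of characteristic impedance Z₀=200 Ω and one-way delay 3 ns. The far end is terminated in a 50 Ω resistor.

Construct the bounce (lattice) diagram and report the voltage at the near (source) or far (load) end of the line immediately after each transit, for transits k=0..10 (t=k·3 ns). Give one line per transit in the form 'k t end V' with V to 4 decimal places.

Γ_L=-0.600000, Γ_S=-0.454545; launch V₁=10·200/275=7.272727
k=0 src: V=7.2727
k=1 load: inc=7.272727, refl=7.272727·-0.600000=-4.3636; V=0.000000+7.272727+-4.363636=2.9091
k=2 src: inc=-4.363636, refl=-4.363636·-0.454545=1.9835; V=7.272727+-4.363636+1.983471=4.8926
k=3 load: inc=1.983471, refl=1.983471·-0.600000=-1.1901; V=2.909091+1.983471+-1.190083=3.7025
k=4 src: inc=-1.190083, refl=-1.190083·-0.454545=0.5409; V=4.892562+-1.190083+0.540947=4.2434
k=5 load: inc=0.540947, refl=0.540947·-0.600000=-0.3246; V=3.702479+0.540947+-0.324568=3.9189
k=6 src: inc=-0.324568, refl=-0.324568·-0.454545=0.1475; V=4.243426+-0.324568+0.147531=4.0664
k=7 load: inc=0.147531, refl=0.147531·-0.600000=-0.0885; V=3.918858+0.147531+-0.088519=3.9779
k=8 src: inc=-0.088519, refl=-0.088519·-0.454545=0.0402; V=4.066389+-0.088519+0.040236=4.0181
k=9 load: inc=0.040236, refl=0.040236·-0.600000=-0.0241; V=3.977870+0.040236+-0.024141=3.9940
k=10 src: inc=-0.024141, refl=-0.024141·-0.454545=0.0110; V=4.018106+-0.024141+0.010973=4.0049

0 0 source 7.2727
1 3 load 2.9091
2 6 source 4.8926
3 9 load 3.7025
4 12 source 4.2434
5 15 load 3.9189
6 18 source 4.0664
7 21 load 3.9779
8 24 source 4.0181
9 27 load 3.9940
10 30 source 4.0049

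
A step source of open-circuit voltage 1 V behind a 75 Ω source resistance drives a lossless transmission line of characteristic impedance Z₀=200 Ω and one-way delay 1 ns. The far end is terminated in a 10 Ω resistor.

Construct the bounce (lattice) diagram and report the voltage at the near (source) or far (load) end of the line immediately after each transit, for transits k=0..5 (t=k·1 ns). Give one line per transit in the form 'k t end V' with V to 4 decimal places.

0 0 source 0.7273
1 1 load 0.0693
2 2 source 0.3684
3 3 load 0.0977
4 4 source 0.2208
5 5 load 0.1095

Γ_L=-0.904762, Γ_S=-0.454545; launch V₁=1·200/275=0.727273
k=0 src: V=0.7273
k=1 load: inc=0.727273, refl=0.727273·-0.904762=-0.6580; V=0.000000+0.727273+-0.658009=0.0693
k=2 src: inc=-0.658009, refl=-0.658009·-0.454545=0.2991; V=0.727273+-0.658009+0.299095=0.3684
k=3 load: inc=0.299095, refl=0.299095·-0.904762=-0.2706; V=0.069264+0.299095+-0.270610=0.0977
k=4 src: inc=-0.270610, refl=-0.270610·-0.454545=0.1230; V=0.368359+-0.270610+0.123004=0.2208
k=5 load: inc=0.123004, refl=0.123004·-0.904762=-0.1113; V=0.097749+0.123004+-0.111290=0.1095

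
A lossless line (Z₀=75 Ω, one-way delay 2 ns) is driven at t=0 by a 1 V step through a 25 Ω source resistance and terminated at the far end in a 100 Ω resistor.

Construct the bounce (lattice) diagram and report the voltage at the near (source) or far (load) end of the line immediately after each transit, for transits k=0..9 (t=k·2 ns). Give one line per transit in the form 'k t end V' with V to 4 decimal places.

0 0 source 0.7500
1 2 load 0.8571
2 4 source 0.8036
3 6 load 0.7959
4 8 source 0.7997
5 10 load 0.8003
6 12 source 0.8000
7 14 load 0.8000
8 16 source 0.8000
9 18 load 0.8000

Γ_L=0.142857, Γ_S=-0.500000; launch V₁=1·75/100=0.750000
k=0 src: V=0.7500
k=1 load: inc=0.750000, refl=0.750000·0.142857=0.1071; V=0.000000+0.750000+0.107143=0.8571
k=2 src: inc=0.107143, refl=0.107143·-0.500000=-0.0536; V=0.750000+0.107143+-0.053571=0.8036
k=3 load: inc=-0.053571, refl=-0.053571·0.142857=-0.0077; V=0.857143+-0.053571+-0.007653=0.7959
k=4 src: inc=-0.007653, refl=-0.007653·-0.500000=0.0038; V=0.803571+-0.007653+0.003827=0.7997
k=5 load: inc=0.003827, refl=0.003827·0.142857=0.0005; V=0.795918+0.003827+0.000547=0.8003
k=6 src: inc=0.000547, refl=0.000547·-0.500000=-0.0003; V=0.799745+0.000547+-0.000273=0.8000
k=7 load: inc=-0.000273, refl=-0.000273·0.142857=-0.0000; V=0.800292+-0.000273+-0.000039=0.8000
k=8 src: inc=-0.000039, refl=-0.000039·-0.500000=0.0000; V=0.800018+-0.000039+0.000020=0.8000
k=9 load: inc=0.000020, refl=0.000020·0.142857=0.0000; V=0.799979+0.000020+0.000003=0.8000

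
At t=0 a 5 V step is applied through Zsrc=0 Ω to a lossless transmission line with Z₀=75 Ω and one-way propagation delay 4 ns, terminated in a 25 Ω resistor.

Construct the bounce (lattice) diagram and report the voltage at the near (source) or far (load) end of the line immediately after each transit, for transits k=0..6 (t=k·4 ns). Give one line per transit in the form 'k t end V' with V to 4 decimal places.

0 0 source 5.0000
1 4 load 2.5000
2 8 source 5.0000
3 12 load 3.7500
4 16 source 5.0000
5 20 load 4.3750
6 24 source 5.0000

Γ_L=-0.500000, Γ_S=-1.000000; launch V₁=5·75/75=5.000000
k=0 src: V=5.0000
k=1 load: inc=5.000000, refl=5.000000·-0.500000=-2.5000; V=0.000000+5.000000+-2.500000=2.5000
k=2 src: inc=-2.500000, refl=-2.500000·-1.000000=2.5000; V=5.000000+-2.500000+2.500000=5.0000
k=3 load: inc=2.500000, refl=2.500000·-0.500000=-1.2500; V=2.500000+2.500000+-1.250000=3.7500
k=4 src: inc=-1.250000, refl=-1.250000·-1.000000=1.2500; V=5.000000+-1.250000+1.250000=5.0000
k=5 load: inc=1.250000, refl=1.250000·-0.500000=-0.6250; V=3.750000+1.250000+-0.625000=4.3750
k=6 src: inc=-0.625000, refl=-0.625000·-1.000000=0.6250; V=5.000000+-0.625000+0.625000=5.0000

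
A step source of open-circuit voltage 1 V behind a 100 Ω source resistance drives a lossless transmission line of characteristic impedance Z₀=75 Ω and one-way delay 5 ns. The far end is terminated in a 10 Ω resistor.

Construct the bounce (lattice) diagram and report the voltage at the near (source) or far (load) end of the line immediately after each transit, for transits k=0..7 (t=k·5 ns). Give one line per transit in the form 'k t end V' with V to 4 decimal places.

Γ_L=-0.764706, Γ_S=0.142857; launch V₁=1·75/175=0.428571
k=0 src: V=0.4286
k=1 load: inc=0.428571, refl=0.428571·-0.764706=-0.3277; V=0.000000+0.428571+-0.327731=0.1008
k=2 src: inc=-0.327731, refl=-0.327731·0.142857=-0.0468; V=0.428571+-0.327731+-0.046819=0.0540
k=3 load: inc=-0.046819, refl=-0.046819·-0.764706=0.0358; V=0.100840+-0.046819+0.035803=0.0898
k=4 src: inc=0.035803, refl=0.035803·0.142857=0.0051; V=0.054022+0.035803+0.005115=0.0949
k=5 load: inc=0.005115, refl=0.005115·-0.764706=-0.0039; V=0.089824+0.005115+-0.003911=0.0910
k=6 src: inc=-0.003911, refl=-0.003911·0.142857=-0.0006; V=0.094939+-0.003911+-0.000559=0.0905
k=7 load: inc=-0.000559, refl=-0.000559·-0.764706=0.0004; V=0.091028+-0.000559+0.000427=0.0909

0 0 source 0.4286
1 5 load 0.1008
2 10 source 0.0540
3 15 load 0.0898
4 20 source 0.0949
5 25 load 0.0910
6 30 source 0.0905
7 35 load 0.0909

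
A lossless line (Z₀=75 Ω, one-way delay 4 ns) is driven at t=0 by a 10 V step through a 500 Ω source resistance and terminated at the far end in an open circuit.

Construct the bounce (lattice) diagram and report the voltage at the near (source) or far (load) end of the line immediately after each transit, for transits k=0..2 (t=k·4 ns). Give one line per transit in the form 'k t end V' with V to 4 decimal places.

Γ_L=1.000000, Γ_S=0.739130; launch V₁=10·75/575=1.304348
k=0 src: V=1.3043
k=1 load: inc=1.304348, refl=1.304348·1.000000=1.3043; V=0.000000+1.304348+1.304348=2.6087
k=2 src: inc=1.304348, refl=1.304348·0.739130=0.9641; V=1.304348+1.304348+0.964083=3.5728

0 0 source 1.3043
1 4 load 2.6087
2 8 source 3.5728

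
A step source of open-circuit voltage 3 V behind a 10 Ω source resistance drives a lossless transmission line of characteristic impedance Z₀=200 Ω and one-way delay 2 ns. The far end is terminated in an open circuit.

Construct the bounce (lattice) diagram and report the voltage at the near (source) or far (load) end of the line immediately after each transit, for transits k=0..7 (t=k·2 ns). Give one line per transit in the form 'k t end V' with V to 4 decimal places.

Γ_L=1.000000, Γ_S=-0.904762; launch V₁=3·200/210=2.857143
k=0 src: V=2.8571
k=1 load: inc=2.857143, refl=2.857143·1.000000=2.8571; V=0.000000+2.857143+2.857143=5.7143
k=2 src: inc=2.857143, refl=2.857143·-0.904762=-2.5850; V=2.857143+2.857143+-2.585034=3.1293
k=3 load: inc=-2.585034, refl=-2.585034·1.000000=-2.5850; V=5.714286+-2.585034+-2.585034=0.5442
k=4 src: inc=-2.585034, refl=-2.585034·-0.904762=2.3388; V=3.129252+-2.585034+2.338840=2.8831
k=5 load: inc=2.338840, refl=2.338840·1.000000=2.3388; V=0.544218+2.338840+2.338840=5.2219
k=6 src: inc=2.338840, refl=2.338840·-0.904762=-2.1161; V=2.883058+2.338840+-2.116094=3.1058
k=7 load: inc=-2.116094, refl=-2.116094·1.000000=-2.1161; V=5.221898+-2.116094+-2.116094=0.9897

0 0 source 2.8571
1 2 load 5.7143
2 4 source 3.1293
3 6 load 0.5442
4 8 source 2.8831
5 10 load 5.2219
6 12 source 3.1058
7 14 load 0.9897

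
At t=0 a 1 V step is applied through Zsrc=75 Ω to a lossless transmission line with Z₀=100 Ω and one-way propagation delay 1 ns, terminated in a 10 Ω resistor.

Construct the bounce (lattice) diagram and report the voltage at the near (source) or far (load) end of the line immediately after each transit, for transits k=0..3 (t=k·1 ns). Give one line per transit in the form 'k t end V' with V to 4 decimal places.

Γ_L=-0.818182, Γ_S=-0.142857; launch V₁=1·100/175=0.571429
k=0 src: V=0.5714
k=1 load: inc=0.571429, refl=0.571429·-0.818182=-0.4675; V=0.000000+0.571429+-0.467532=0.1039
k=2 src: inc=-0.467532, refl=-0.467532·-0.142857=0.0668; V=0.571429+-0.467532+0.066790=0.1707
k=3 load: inc=0.066790, refl=0.066790·-0.818182=-0.0546; V=0.103896+0.066790+-0.054647=0.1160

0 0 source 0.5714
1 1 load 0.1039
2 2 source 0.1707
3 3 load 0.1160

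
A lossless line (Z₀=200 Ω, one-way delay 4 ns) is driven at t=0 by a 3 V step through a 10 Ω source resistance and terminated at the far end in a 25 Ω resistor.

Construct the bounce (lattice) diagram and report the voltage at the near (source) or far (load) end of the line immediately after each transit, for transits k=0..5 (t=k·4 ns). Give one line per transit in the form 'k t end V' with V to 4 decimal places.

Γ_L=-0.777778, Γ_S=-0.904762; launch V₁=3·200/210=2.857143
k=0 src: V=2.8571
k=1 load: inc=2.857143, refl=2.857143·-0.777778=-2.2222; V=0.000000+2.857143+-2.222222=0.6349
k=2 src: inc=-2.222222, refl=-2.222222·-0.904762=2.0106; V=2.857143+-2.222222+2.010582=2.6455
k=3 load: inc=2.010582, refl=2.010582·-0.777778=-1.5638; V=0.634921+2.010582+-1.563786=1.0817
k=4 src: inc=-1.563786, refl=-1.563786·-0.904762=1.4149; V=2.645503+-1.563786+1.414854=2.4966
k=5 load: inc=1.414854, refl=1.414854·-0.777778=-1.1004; V=1.081717+1.414854+-1.100442=1.3961

0 0 source 2.8571
1 4 load 0.6349
2 8 source 2.6455
3 12 load 1.0817
4 16 source 2.4966
5 20 load 1.3961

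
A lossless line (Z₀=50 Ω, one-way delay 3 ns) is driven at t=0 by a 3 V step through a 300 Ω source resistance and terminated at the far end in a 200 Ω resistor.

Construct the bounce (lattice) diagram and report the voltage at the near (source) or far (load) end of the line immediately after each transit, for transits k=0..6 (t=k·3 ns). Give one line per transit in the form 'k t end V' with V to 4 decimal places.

0 0 source 0.4286
1 3 load 0.6857
2 6 source 0.8694
3 9 load 0.9796
4 12 source 1.0583
5 15 load 1.1055
6 18 source 1.1393

Γ_L=0.600000, Γ_S=0.714286; launch V₁=3·50/350=0.428571
k=0 src: V=0.4286
k=1 load: inc=0.428571, refl=0.428571·0.600000=0.2571; V=0.000000+0.428571+0.257143=0.6857
k=2 src: inc=0.257143, refl=0.257143·0.714286=0.1837; V=0.428571+0.257143+0.183673=0.8694
k=3 load: inc=0.183673, refl=0.183673·0.600000=0.1102; V=0.685714+0.183673+0.110204=0.9796
k=4 src: inc=0.110204, refl=0.110204·0.714286=0.0787; V=0.869388+0.110204+0.078717=1.0583
k=5 load: inc=0.078717, refl=0.078717·0.600000=0.0472; V=0.979592+0.078717+0.047230=1.1055
k=6 src: inc=0.047230, refl=0.047230·0.714286=0.0337; V=1.058309+0.047230+0.033736=1.1393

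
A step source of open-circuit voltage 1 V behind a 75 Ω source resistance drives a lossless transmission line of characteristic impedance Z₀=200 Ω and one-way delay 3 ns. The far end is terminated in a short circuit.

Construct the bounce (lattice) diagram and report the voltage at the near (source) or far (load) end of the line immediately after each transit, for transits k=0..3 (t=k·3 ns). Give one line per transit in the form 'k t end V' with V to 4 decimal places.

Γ_L=-1.000000, Γ_S=-0.454545; launch V₁=1·200/275=0.727273
k=0 src: V=0.7273
k=1 load: inc=0.727273, refl=0.727273·-1.000000=-0.7273; V=0.000000+0.727273+-0.727273=0.0000
k=2 src: inc=-0.727273, refl=-0.727273·-0.454545=0.3306; V=0.727273+-0.727273+0.330579=0.3306
k=3 load: inc=0.330579, refl=0.330579·-1.000000=-0.3306; V=0.000000+0.330579+-0.330579=0.0000

0 0 source 0.7273
1 3 load 0.0000
2 6 source 0.3306
3 9 load 0.0000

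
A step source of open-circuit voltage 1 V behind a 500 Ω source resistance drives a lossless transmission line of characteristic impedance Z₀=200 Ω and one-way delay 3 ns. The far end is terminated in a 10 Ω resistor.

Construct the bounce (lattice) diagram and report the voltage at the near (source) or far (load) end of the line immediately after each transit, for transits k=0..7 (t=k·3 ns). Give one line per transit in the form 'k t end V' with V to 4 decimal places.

Γ_L=-0.904762, Γ_S=0.428571; launch V₁=1·200/700=0.285714
k=0 src: V=0.2857
k=1 load: inc=0.285714, refl=0.285714·-0.904762=-0.2585; V=0.000000+0.285714+-0.258503=0.0272
k=2 src: inc=-0.258503, refl=-0.258503·0.428571=-0.1108; V=0.285714+-0.258503+-0.110787=-0.0836
k=3 load: inc=-0.110787, refl=-0.110787·-0.904762=0.1002; V=0.027211+-0.110787+0.100236=0.0167
k=4 src: inc=0.100236, refl=0.100236·0.428571=0.0430; V=-0.083576+0.100236+0.042958=0.0596
k=5 load: inc=0.042958, refl=0.042958·-0.904762=-0.0389; V=0.016660+0.042958+-0.038867=0.0208
k=6 src: inc=-0.038867, refl=-0.038867·0.428571=-0.0167; V=0.059618+-0.038867+-0.016657=0.0041
k=7 load: inc=-0.016657, refl=-0.016657·-0.904762=0.0151; V=0.020751+-0.016657+0.015071=0.0192

0 0 source 0.2857
1 3 load 0.0272
2 6 source -0.0836
3 9 load 0.0167
4 12 source 0.0596
5 15 load 0.0208
6 18 source 0.0041
7 21 load 0.0192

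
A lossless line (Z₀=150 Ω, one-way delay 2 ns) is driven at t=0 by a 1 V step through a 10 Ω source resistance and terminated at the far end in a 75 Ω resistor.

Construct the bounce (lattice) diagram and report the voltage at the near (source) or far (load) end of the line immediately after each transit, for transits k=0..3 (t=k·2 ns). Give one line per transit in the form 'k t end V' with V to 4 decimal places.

0 0 source 0.9375
1 2 load 0.6250
2 4 source 0.8984
3 6 load 0.8073

Γ_L=-0.333333, Γ_S=-0.875000; launch V₁=1·150/160=0.937500
k=0 src: V=0.9375
k=1 load: inc=0.937500, refl=0.937500·-0.333333=-0.3125; V=0.000000+0.937500+-0.312500=0.6250
k=2 src: inc=-0.312500, refl=-0.312500·-0.875000=0.2734; V=0.937500+-0.312500+0.273438=0.8984
k=3 load: inc=0.273438, refl=0.273438·-0.333333=-0.0911; V=0.625000+0.273438+-0.091146=0.8073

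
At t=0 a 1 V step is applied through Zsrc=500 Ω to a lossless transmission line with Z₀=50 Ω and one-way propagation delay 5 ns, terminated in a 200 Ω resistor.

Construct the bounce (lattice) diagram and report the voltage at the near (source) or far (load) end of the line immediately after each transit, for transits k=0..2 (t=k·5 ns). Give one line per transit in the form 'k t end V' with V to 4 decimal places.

Γ_L=0.600000, Γ_S=0.818182; launch V₁=1·50/550=0.090909
k=0 src: V=0.0909
k=1 load: inc=0.090909, refl=0.090909·0.600000=0.0545; V=0.000000+0.090909+0.054545=0.1455
k=2 src: inc=0.054545, refl=0.054545·0.818182=0.0446; V=0.090909+0.054545+0.044628=0.1901

0 0 source 0.0909
1 5 load 0.1455
2 10 source 0.1901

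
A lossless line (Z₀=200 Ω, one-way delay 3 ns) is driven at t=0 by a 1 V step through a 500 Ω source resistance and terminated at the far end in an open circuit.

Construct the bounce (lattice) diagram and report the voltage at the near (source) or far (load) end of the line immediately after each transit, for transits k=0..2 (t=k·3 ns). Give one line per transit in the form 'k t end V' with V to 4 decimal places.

Γ_L=1.000000, Γ_S=0.428571; launch V₁=1·200/700=0.285714
k=0 src: V=0.2857
k=1 load: inc=0.285714, refl=0.285714·1.000000=0.2857; V=0.000000+0.285714+0.285714=0.5714
k=2 src: inc=0.285714, refl=0.285714·0.428571=0.1224; V=0.285714+0.285714+0.122449=0.6939

0 0 source 0.2857
1 3 load 0.5714
2 6 source 0.6939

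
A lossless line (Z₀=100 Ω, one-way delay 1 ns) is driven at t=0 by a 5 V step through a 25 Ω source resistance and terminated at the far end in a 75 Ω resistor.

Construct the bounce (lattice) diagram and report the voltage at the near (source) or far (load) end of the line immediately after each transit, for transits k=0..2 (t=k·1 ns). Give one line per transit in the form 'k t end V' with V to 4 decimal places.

0 0 source 4.0000
1 1 load 3.4286
2 2 source 3.7714

Γ_L=-0.142857, Γ_S=-0.600000; launch V₁=5·100/125=4.000000
k=0 src: V=4.0000
k=1 load: inc=4.000000, refl=4.000000·-0.142857=-0.5714; V=0.000000+4.000000+-0.571429=3.4286
k=2 src: inc=-0.571429, refl=-0.571429·-0.600000=0.3429; V=4.000000+-0.571429+0.342857=3.7714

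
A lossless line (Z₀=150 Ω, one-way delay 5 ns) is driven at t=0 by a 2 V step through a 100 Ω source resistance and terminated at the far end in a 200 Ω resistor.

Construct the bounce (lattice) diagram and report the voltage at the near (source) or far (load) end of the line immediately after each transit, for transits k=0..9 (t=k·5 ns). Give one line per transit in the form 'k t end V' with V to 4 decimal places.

0 0 source 1.2000
1 5 load 1.3714
2 10 source 1.3371
3 15 load 1.3322
4 20 source 1.3332
5 25 load 1.3334
6 30 source 1.3333
7 35 load 1.3333
8 40 source 1.3333
9 45 load 1.3333

Γ_L=0.142857, Γ_S=-0.200000; launch V₁=2·150/250=1.200000
k=0 src: V=1.2000
k=1 load: inc=1.200000, refl=1.200000·0.142857=0.1714; V=0.000000+1.200000+0.171429=1.3714
k=2 src: inc=0.171429, refl=0.171429·-0.200000=-0.0343; V=1.200000+0.171429+-0.034286=1.3371
k=3 load: inc=-0.034286, refl=-0.034286·0.142857=-0.0049; V=1.371429+-0.034286+-0.004898=1.3322
k=4 src: inc=-0.004898, refl=-0.004898·-0.200000=0.0010; V=1.337143+-0.004898+0.000980=1.3332
k=5 load: inc=0.000980, refl=0.000980·0.142857=0.0001; V=1.332245+0.000980+0.000140=1.3334
k=6 src: inc=0.000140, refl=0.000140·-0.200000=-0.0000; V=1.333224+0.000140+-0.000028=1.3333
k=7 load: inc=-0.000028, refl=-0.000028·0.142857=-0.0000; V=1.333364+-0.000028+-0.000004=1.3333
k=8 src: inc=-0.000004, refl=-0.000004·-0.200000=0.0000; V=1.333336+-0.000004+0.000001=1.3333
k=9 load: inc=0.000001, refl=0.000001·0.142857=0.0000; V=1.333332+0.000001+0.000000=1.3333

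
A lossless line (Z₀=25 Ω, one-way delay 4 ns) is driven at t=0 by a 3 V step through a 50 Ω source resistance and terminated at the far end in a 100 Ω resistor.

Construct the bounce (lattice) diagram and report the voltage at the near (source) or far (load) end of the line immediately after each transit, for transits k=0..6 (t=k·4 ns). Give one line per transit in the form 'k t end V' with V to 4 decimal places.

Γ_L=0.600000, Γ_S=0.333333; launch V₁=3·25/75=1.000000
k=0 src: V=1.0000
k=1 load: inc=1.000000, refl=1.000000·0.600000=0.6000; V=0.000000+1.000000+0.600000=1.6000
k=2 src: inc=0.600000, refl=0.600000·0.333333=0.2000; V=1.000000+0.600000+0.200000=1.8000
k=3 load: inc=0.200000, refl=0.200000·0.600000=0.1200; V=1.600000+0.200000+0.120000=1.9200
k=4 src: inc=0.120000, refl=0.120000·0.333333=0.0400; V=1.800000+0.120000+0.040000=1.9600
k=5 load: inc=0.040000, refl=0.040000·0.600000=0.0240; V=1.920000+0.040000+0.024000=1.9840
k=6 src: inc=0.024000, refl=0.024000·0.333333=0.0080; V=1.960000+0.024000+0.008000=1.9920

0 0 source 1.0000
1 4 load 1.6000
2 8 source 1.8000
3 12 load 1.9200
4 16 source 1.9600
5 20 load 1.9840
6 24 source 1.9920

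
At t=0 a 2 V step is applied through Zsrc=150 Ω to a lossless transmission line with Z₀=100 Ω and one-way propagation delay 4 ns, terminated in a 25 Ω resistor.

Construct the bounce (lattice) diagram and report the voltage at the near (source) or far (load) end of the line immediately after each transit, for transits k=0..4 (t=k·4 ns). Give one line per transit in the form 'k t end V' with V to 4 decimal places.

0 0 source 0.8000
1 4 load 0.3200
2 8 source 0.2240
3 12 load 0.2816
4 16 source 0.2931

Γ_L=-0.600000, Γ_S=0.200000; launch V₁=2·100/250=0.800000
k=0 src: V=0.8000
k=1 load: inc=0.800000, refl=0.800000·-0.600000=-0.4800; V=0.000000+0.800000+-0.480000=0.3200
k=2 src: inc=-0.480000, refl=-0.480000·0.200000=-0.0960; V=0.800000+-0.480000+-0.096000=0.2240
k=3 load: inc=-0.096000, refl=-0.096000·-0.600000=0.0576; V=0.320000+-0.096000+0.057600=0.2816
k=4 src: inc=0.057600, refl=0.057600·0.200000=0.0115; V=0.224000+0.057600+0.011520=0.2931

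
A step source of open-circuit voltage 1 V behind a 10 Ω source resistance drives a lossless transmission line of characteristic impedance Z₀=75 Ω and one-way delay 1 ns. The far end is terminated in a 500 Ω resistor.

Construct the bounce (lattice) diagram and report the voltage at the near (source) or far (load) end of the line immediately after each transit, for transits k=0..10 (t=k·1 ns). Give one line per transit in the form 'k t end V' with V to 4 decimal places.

Γ_L=0.739130, Γ_S=-0.764706; launch V₁=1·75/85=0.882353
k=0 src: V=0.8824
k=1 load: inc=0.882353, refl=0.882353·0.739130=0.6522; V=0.000000+0.882353+0.652174=1.5345
k=2 src: inc=0.652174, refl=0.652174·-0.764706=-0.4987; V=0.882353+0.652174+-0.498721=1.0358
k=3 load: inc=-0.498721, refl=-0.498721·0.739130=-0.3686; V=1.534527+-0.498721+-0.368620=0.6672
k=4 src: inc=-0.368620, refl=-0.368620·-0.764706=0.2819; V=1.035806+-0.368620+0.281886=0.9491
k=5 load: inc=0.281886, refl=0.281886·0.739130=0.2084; V=0.667186+0.281886+0.208350=1.1574
k=6 src: inc=0.208350, refl=0.208350·-0.764706=-0.1593; V=0.949072+0.208350+-0.159327=0.9981
k=7 load: inc=-0.159327, refl=-0.159327·0.739130=-0.1178; V=1.157422+-0.159327+-0.117763=0.8803
k=8 src: inc=-0.117763, refl=-0.117763·-0.764706=0.0901; V=0.998095+-0.117763+0.090054=0.9704
k=9 load: inc=0.090054, refl=0.090054·0.739130=0.0666; V=0.880332+0.090054+0.066562=1.0369
k=10 src: inc=0.066562, refl=0.066562·-0.764706=-0.0509; V=0.970386+0.066562+-0.050900=0.9860

0 0 source 0.8824
1 1 load 1.5345
2 2 source 1.0358
3 3 load 0.6672
4 4 source 0.9491
5 5 load 1.1574
6 6 source 0.9981
7 7 load 0.8803
8 8 source 0.9704
9 9 load 1.0369
10 10 source 0.9860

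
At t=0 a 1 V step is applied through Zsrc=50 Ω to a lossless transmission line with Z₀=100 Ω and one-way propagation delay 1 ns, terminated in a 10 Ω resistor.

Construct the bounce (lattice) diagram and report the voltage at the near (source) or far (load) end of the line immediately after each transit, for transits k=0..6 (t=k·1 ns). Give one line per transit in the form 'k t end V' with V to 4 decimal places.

Γ_L=-0.818182, Γ_S=-0.333333; launch V₁=1·100/150=0.666667
k=0 src: V=0.6667
k=1 load: inc=0.666667, refl=0.666667·-0.818182=-0.5455; V=0.000000+0.666667+-0.545455=0.1212
k=2 src: inc=-0.545455, refl=-0.545455·-0.333333=0.1818; V=0.666667+-0.545455+0.181818=0.3030
k=3 load: inc=0.181818, refl=0.181818·-0.818182=-0.1488; V=0.121212+0.181818+-0.148760=0.1543
k=4 src: inc=-0.148760, refl=-0.148760·-0.333333=0.0496; V=0.303030+-0.148760+0.049587=0.2039
k=5 load: inc=0.049587, refl=0.049587·-0.818182=-0.0406; V=0.154270+0.049587+-0.040571=0.1633
k=6 src: inc=-0.040571, refl=-0.040571·-0.333333=0.0135; V=0.203857+-0.040571+0.013524=0.1768

0 0 source 0.6667
1 1 load 0.1212
2 2 source 0.3030
3 3 load 0.1543
4 4 source 0.2039
5 5 load 0.1633
6 6 source 0.1768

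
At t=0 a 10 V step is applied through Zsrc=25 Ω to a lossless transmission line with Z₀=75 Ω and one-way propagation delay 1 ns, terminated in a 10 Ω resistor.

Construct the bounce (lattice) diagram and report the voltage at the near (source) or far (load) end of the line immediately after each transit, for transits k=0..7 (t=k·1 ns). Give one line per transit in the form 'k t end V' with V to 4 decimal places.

0 0 source 7.5000
1 1 load 1.7647
2 2 source 4.6324
3 3 load 2.4394
4 4 source 3.5359
5 5 load 2.6974
6 6 source 3.1167
7 7 load 2.7961

Γ_L=-0.764706, Γ_S=-0.500000; launch V₁=10·75/100=7.500000
k=0 src: V=7.5000
k=1 load: inc=7.500000, refl=7.500000·-0.764706=-5.7353; V=0.000000+7.500000+-5.735294=1.7647
k=2 src: inc=-5.735294, refl=-5.735294·-0.500000=2.8676; V=7.500000+-5.735294+2.867647=4.6324
k=3 load: inc=2.867647, refl=2.867647·-0.764706=-2.1929; V=1.764706+2.867647+-2.192907=2.4394
k=4 src: inc=-2.192907, refl=-2.192907·-0.500000=1.0965; V=4.632353+-2.192907+1.096453=3.5359
k=5 load: inc=1.096453, refl=1.096453·-0.764706=-0.8385; V=2.439446+1.096453+-0.838464=2.6974
k=6 src: inc=-0.838464, refl=-0.838464·-0.500000=0.4192; V=3.535900+-0.838464+0.419232=3.1167
k=7 load: inc=0.419232, refl=0.419232·-0.764706=-0.3206; V=2.697435+0.419232+-0.320589=2.7961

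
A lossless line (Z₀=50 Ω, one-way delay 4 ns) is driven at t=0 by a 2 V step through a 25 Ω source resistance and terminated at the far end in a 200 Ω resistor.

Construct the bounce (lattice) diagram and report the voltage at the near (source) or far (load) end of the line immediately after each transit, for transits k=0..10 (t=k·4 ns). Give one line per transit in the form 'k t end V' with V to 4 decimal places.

Γ_L=0.600000, Γ_S=-0.333333; launch V₁=2·50/75=1.333333
k=0 src: V=1.3333
k=1 load: inc=1.333333, refl=1.333333·0.600000=0.8000; V=0.000000+1.333333+0.800000=2.1333
k=2 src: inc=0.800000, refl=0.800000·-0.333333=-0.2667; V=1.333333+0.800000+-0.266667=1.8667
k=3 load: inc=-0.266667, refl=-0.266667·0.600000=-0.1600; V=2.133333+-0.266667+-0.160000=1.7067
k=4 src: inc=-0.160000, refl=-0.160000·-0.333333=0.0533; V=1.866667+-0.160000+0.053333=1.7600
k=5 load: inc=0.053333, refl=0.053333·0.600000=0.0320; V=1.706667+0.053333+0.032000=1.7920
k=6 src: inc=0.032000, refl=0.032000·-0.333333=-0.0107; V=1.760000+0.032000+-0.010667=1.7813
k=7 load: inc=-0.010667, refl=-0.010667·0.600000=-0.0064; V=1.792000+-0.010667+-0.006400=1.7749
k=8 src: inc=-0.006400, refl=-0.006400·-0.333333=0.0021; V=1.781333+-0.006400+0.002133=1.7771
k=9 load: inc=0.002133, refl=0.002133·0.600000=0.0013; V=1.774933+0.002133+0.001280=1.7783
k=10 src: inc=0.001280, refl=0.001280·-0.333333=-0.0004; V=1.777067+0.001280+-0.000427=1.7779

0 0 source 1.3333
1 4 load 2.1333
2 8 source 1.8667
3 12 load 1.7067
4 16 source 1.7600
5 20 load 1.7920
6 24 source 1.7813
7 28 load 1.7749
8 32 source 1.7771
9 36 load 1.7783
10 40 source 1.7779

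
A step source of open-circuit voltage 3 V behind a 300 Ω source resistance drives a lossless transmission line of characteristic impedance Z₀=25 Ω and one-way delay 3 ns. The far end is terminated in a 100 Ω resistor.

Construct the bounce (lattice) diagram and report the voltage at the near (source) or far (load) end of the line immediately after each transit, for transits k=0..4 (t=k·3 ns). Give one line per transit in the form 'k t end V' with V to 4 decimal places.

Γ_L=0.600000, Γ_S=0.846154; launch V₁=3·25/325=0.230769
k=0 src: V=0.2308
k=1 load: inc=0.230769, refl=0.230769·0.600000=0.1385; V=0.000000+0.230769+0.138462=0.3692
k=2 src: inc=0.138462, refl=0.138462·0.846154=0.1172; V=0.230769+0.138462+0.117160=0.4864
k=3 load: inc=0.117160, refl=0.117160·0.600000=0.0703; V=0.369231+0.117160+0.070296=0.5567
k=4 src: inc=0.070296, refl=0.070296·0.846154=0.0595; V=0.486391+0.070296+0.059481=0.6162

0 0 source 0.2308
1 3 load 0.3692
2 6 source 0.4864
3 9 load 0.5567
4 12 source 0.6162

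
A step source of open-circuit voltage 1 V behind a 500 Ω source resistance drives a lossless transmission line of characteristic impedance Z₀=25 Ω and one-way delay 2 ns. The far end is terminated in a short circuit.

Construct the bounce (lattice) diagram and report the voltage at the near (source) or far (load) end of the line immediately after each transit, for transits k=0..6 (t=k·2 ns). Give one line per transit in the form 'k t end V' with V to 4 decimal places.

0 0 source 0.0476
1 2 load 0.0000
2 4 source -0.0431
3 6 load 0.0000
4 8 source 0.0390
5 10 load 0.0000
6 12 source -0.0353

Γ_L=-1.000000, Γ_S=0.904762; launch V₁=1·25/525=0.047619
k=0 src: V=0.0476
k=1 load: inc=0.047619, refl=0.047619·-1.000000=-0.0476; V=0.000000+0.047619+-0.047619=0.0000
k=2 src: inc=-0.047619, refl=-0.047619·0.904762=-0.0431; V=0.047619+-0.047619+-0.043084=-0.0431
k=3 load: inc=-0.043084, refl=-0.043084·-1.000000=0.0431; V=0.000000+-0.043084+0.043084=0.0000
k=4 src: inc=0.043084, refl=0.043084·0.904762=0.0390; V=-0.043084+0.043084+0.038981=0.0390
k=5 load: inc=0.038981, refl=0.038981·-1.000000=-0.0390; V=0.000000+0.038981+-0.038981=0.0000
k=6 src: inc=-0.038981, refl=-0.038981·0.904762=-0.0353; V=0.038981+-0.038981+-0.035268=-0.0353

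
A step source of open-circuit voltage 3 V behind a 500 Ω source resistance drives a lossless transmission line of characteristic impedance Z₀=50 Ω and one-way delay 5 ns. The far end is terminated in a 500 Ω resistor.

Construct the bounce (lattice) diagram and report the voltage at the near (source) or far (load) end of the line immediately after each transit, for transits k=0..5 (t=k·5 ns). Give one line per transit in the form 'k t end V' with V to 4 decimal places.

0 0 source 0.2727
1 5 load 0.4959
2 10 source 0.6784
3 15 load 0.8278
4 20 source 0.9500
5 25 load 1.0500

Γ_L=0.818182, Γ_S=0.818182; launch V₁=3·50/550=0.272727
k=0 src: V=0.2727
k=1 load: inc=0.272727, refl=0.272727·0.818182=0.2231; V=0.000000+0.272727+0.223140=0.4959
k=2 src: inc=0.223140, refl=0.223140·0.818182=0.1826; V=0.272727+0.223140+0.182569=0.6784
k=3 load: inc=0.182569, refl=0.182569·0.818182=0.1494; V=0.495868+0.182569+0.149375=0.8278
k=4 src: inc=0.149375, refl=0.149375·0.818182=0.1222; V=0.678437+0.149375+0.122216=0.9500
k=5 load: inc=0.122216, refl=0.122216·0.818182=0.1000; V=0.827812+0.122216+0.099995=1.0500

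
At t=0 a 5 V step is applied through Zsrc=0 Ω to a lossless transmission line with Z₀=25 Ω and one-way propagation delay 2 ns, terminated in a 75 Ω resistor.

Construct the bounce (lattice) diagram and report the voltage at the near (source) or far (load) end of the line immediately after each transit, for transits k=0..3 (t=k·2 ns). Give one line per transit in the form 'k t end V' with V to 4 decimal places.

0 0 source 5.0000
1 2 load 7.5000
2 4 source 5.0000
3 6 load 3.7500

Γ_L=0.500000, Γ_S=-1.000000; launch V₁=5·25/25=5.000000
k=0 src: V=5.0000
k=1 load: inc=5.000000, refl=5.000000·0.500000=2.5000; V=0.000000+5.000000+2.500000=7.5000
k=2 src: inc=2.500000, refl=2.500000·-1.000000=-2.5000; V=5.000000+2.500000+-2.500000=5.0000
k=3 load: inc=-2.500000, refl=-2.500000·0.500000=-1.2500; V=7.500000+-2.500000+-1.250000=3.7500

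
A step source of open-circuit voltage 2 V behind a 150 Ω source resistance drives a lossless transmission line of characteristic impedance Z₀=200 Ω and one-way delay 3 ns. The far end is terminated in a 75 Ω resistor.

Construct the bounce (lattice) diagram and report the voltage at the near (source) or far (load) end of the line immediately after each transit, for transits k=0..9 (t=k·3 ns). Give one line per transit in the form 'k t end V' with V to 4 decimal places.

Γ_L=-0.454545, Γ_S=-0.142857; launch V₁=2·200/350=1.142857
k=0 src: V=1.1429
k=1 load: inc=1.142857, refl=1.142857·-0.454545=-0.5195; V=0.000000+1.142857+-0.519481=0.6234
k=2 src: inc=-0.519481, refl=-0.519481·-0.142857=0.0742; V=1.142857+-0.519481+0.074212=0.6976
k=3 load: inc=0.074212, refl=0.074212·-0.454545=-0.0337; V=0.623377+0.074212+-0.033733=0.6639
k=4 src: inc=-0.033733, refl=-0.033733·-0.142857=0.0048; V=0.697588+-0.033733+0.004819=0.6687
k=5 load: inc=0.004819, refl=0.004819·-0.454545=-0.0022; V=0.663856+0.004819+-0.002190=0.6665
k=6 src: inc=-0.002190, refl=-0.002190·-0.142857=0.0003; V=0.668675+-0.002190+0.000313=0.6668
k=7 load: inc=0.000313, refl=0.000313·-0.454545=-0.0001; V=0.666484+0.000313+-0.000142=0.6667
k=8 src: inc=-0.000142, refl=-0.000142·-0.142857=0.0000; V=0.666797+-0.000142+0.000020=0.6667
k=9 load: inc=0.000020, refl=0.000020·-0.454545=-0.0000; V=0.666655+0.000020+-0.000009=0.6667

0 0 source 1.1429
1 3 load 0.6234
2 6 source 0.6976
3 9 load 0.6639
4 12 source 0.6687
5 15 load 0.6665
6 18 source 0.6668
7 21 load 0.6667
8 24 source 0.6667
9 27 load 0.6667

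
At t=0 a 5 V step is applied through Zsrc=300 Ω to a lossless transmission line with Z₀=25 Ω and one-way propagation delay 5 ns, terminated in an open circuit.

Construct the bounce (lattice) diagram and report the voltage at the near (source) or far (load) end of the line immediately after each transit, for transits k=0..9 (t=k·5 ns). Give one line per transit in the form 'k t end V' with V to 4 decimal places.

0 0 source 0.3846
1 5 load 0.7692
2 10 source 1.0947
3 15 load 1.4201
4 20 source 1.6955
5 25 load 1.9709
6 30 source 2.2039
7 35 load 2.4369
8 40 source 2.6341
9 45 load 2.8312

Γ_L=1.000000, Γ_S=0.846154; launch V₁=5·25/325=0.384615
k=0 src: V=0.3846
k=1 load: inc=0.384615, refl=0.384615·1.000000=0.3846; V=0.000000+0.384615+0.384615=0.7692
k=2 src: inc=0.384615, refl=0.384615·0.846154=0.3254; V=0.384615+0.384615+0.325444=1.0947
k=3 load: inc=0.325444, refl=0.325444·1.000000=0.3254; V=0.769231+0.325444+0.325444=1.4201
k=4 src: inc=0.325444, refl=0.325444·0.846154=0.2754; V=1.094675+0.325444+0.275376=1.6955
k=5 load: inc=0.275376, refl=0.275376·1.000000=0.2754; V=1.420118+0.275376+0.275376=1.9709
k=6 src: inc=0.275376, refl=0.275376·0.846154=0.2330; V=1.695494+0.275376+0.233010=2.2039
k=7 load: inc=0.233010, refl=0.233010·1.000000=0.2330; V=1.970869+0.233010+0.233010=2.4369
k=8 src: inc=0.233010, refl=0.233010·0.846154=0.1972; V=2.203879+0.233010+0.197162=2.6341
k=9 load: inc=0.197162, refl=0.197162·1.000000=0.1972; V=2.436889+0.197162+0.197162=2.8312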